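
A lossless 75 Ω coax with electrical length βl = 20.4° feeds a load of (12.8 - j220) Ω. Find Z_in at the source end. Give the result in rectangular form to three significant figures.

tan(βl) = tan(20.4°) = 0.372
Z_in = Z_0·(Z_L + jZ_0·tanβl)/(Z_0 + jZ_L·tanβl)
     = 75·(12.8 − j192)/(157 + j4.76)

Z_in ≈ 3.33 − j92 Ω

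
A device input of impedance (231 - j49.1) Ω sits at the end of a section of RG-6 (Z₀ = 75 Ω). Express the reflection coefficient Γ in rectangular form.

Γ = (Z_L − Z_0)/(Z_L + Z_0) = (156 − j49.1)/(306 − j49.1)

Γ ≈ 0.522 − j0.0767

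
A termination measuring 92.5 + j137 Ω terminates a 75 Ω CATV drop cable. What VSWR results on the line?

VSWR ≈ 4.53

Γ = (Z_L − Z_0)/(Z_L + Z_0) = (17.5 + j137)/(167.5 + j137)
|Γ| = 138/216 = 0.638
VSWR = (1 + |Γ|)/(1 − |Γ|) = 1.64/0.362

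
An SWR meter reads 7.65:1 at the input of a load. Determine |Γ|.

|Γ| ≈ 0.769

|Γ| = (S − 1)/(S + 1) = (7.65 − 1)/(7.65 + 1) = 6.65/8.65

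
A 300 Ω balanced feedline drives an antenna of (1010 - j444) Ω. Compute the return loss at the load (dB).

Γ = (710 − j444)/(1310 − j444), |Γ| = 0.605
RL = −20·log₁₀|Γ| = −20·log₁₀(0.605)

RL ≈ 4.36 dB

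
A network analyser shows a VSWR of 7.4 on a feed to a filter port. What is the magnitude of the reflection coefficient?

|Γ| ≈ 0.762

|Γ| = (S − 1)/(S + 1) = (7.4 − 1)/(7.4 + 1) = 6.4/8.4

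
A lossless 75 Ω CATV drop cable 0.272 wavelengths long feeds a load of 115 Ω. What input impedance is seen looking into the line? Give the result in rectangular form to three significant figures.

Z_in ≈ 49.5 + j5.95 Ω

βl = 2π × 0.272 = 97.9°
tan(βl) = tan(97.9°) = -7.19
Z_in = Z_0·(Z_L + jZ_0·tanβl)/(Z_0 + jZ_L·tanβl)
     = 75·(115 − j539)/(75 − j827)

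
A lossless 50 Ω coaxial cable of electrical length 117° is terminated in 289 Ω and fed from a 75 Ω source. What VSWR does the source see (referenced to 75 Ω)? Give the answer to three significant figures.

tan(βl) = -1.96
Z_in = Z_0·(Z_L + jZ_0·tanβl)/(Z_0 + jZ_L·tanβl) = 10.8 + j24.5 Ω
Γ_s = (Z_in − Z_s)/(Z_in + Z_s) = (-64.2 + j24.5)/(85.8 + j24.5), |Γ_s| = 0.77
VSWR = (1 + |Γ_s|)/(1 − |Γ_s|)

VSWR ≈ 7.69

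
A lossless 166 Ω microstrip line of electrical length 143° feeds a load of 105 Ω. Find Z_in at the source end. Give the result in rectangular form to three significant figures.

tan(βl) = tan(143°) = -0.754
Z_in = Z_0·(Z_L + jZ_0·tanβl)/(Z_0 + jZ_L·tanβl)
     = 166·(105 − j125)/(166 − j79.1)

Z_in ≈ 134 − j61.1 Ω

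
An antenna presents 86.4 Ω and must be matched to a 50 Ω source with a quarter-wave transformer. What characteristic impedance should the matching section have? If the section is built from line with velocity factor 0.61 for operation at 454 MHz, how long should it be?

Z_qwt ≈ 65.7 Ω; length ≈ 10.1 cm

Z_qwt = √(Z_0·R_L) = √(50 × 86.4) = √4320
λ = 0.61·c/f = 0.403 m, so l = λ/4 = 0.101 m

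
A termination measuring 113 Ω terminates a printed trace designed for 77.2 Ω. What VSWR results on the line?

VSWR ≈ 1.46

For a purely resistive load, VSWR = R_L/Z_0 or Z_0/R_L (whichever > 1) = 113/77.2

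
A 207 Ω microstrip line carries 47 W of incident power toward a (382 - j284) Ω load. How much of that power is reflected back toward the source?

P_reflected ≈ 12.2 W

|Γ| = |(175 − j284)/(589 − j284)| = 0.51
|Γ|² = 0.26
P_refl = |Γ|²·P_inc = 12.2 W, P_del = (1 − |Γ|²)·P_inc = 34.8 W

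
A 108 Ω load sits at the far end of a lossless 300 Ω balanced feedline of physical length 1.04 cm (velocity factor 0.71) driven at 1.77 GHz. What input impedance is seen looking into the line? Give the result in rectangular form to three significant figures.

Z_in ≈ 141 + j150 Ω

λ = v/f = 0.71·c / 1.77 GHz = 0.12 m
βl = 2π·l/λ = 2π × 0.0864 = 31.1°
tan(βl) = tan(31.1°) = 0.604
Z_in = Z_0·(Z_L + jZ_0·tanβl)/(Z_0 + jZ_L·tanβl)
     = 300·(108 + j181)/(300 + j65.2)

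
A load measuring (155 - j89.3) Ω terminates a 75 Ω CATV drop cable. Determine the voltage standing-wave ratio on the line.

Γ = (Z_L − Z_0)/(Z_L + Z_0) = (80 − j89.3)/(230 − j89.3)
|Γ| = 120/247 = 0.486
VSWR = (1 + |Γ|)/(1 − |Γ|) = 1.49/0.514

VSWR ≈ 2.89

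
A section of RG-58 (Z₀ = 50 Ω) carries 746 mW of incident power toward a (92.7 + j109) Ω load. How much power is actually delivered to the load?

P_delivered ≈ 429 mW

|Γ| = |(42.7 + j109)/(142.7 + j109)| = 0.652
|Γ|² = 0.425
P_refl = |Γ|²·P_inc = 317 mW, P_del = (1 − |Γ|²)·P_inc = 429 mW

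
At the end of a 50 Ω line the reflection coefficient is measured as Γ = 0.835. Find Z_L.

Z_L = Z_0·(1 + Γ)/(1 − Γ) = 50·(1.83)/(0.165)

Z_L ≈ 556 Ω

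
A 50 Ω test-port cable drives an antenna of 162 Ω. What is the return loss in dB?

Γ = (162 − 50)/(162 + 50) = 0.528
RL = −20·log₁₀|Γ| = −20·log₁₀(0.528)

RL ≈ 5.54 dB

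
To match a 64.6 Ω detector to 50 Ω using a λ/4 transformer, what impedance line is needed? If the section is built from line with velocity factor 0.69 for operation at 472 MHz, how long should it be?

Z_qwt = √(Z_0·R_L) = √(50 × 64.6) = √3230
λ = 0.69·c/f = 0.439 m, so l = λ/4 = 0.11 m

Z_qwt ≈ 56.8 Ω; length ≈ 11 cm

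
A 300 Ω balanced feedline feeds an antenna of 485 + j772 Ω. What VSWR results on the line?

VSWR ≈ 6.17

Γ = (Z_L − Z_0)/(Z_L + Z_0) = (185 + j772)/(785 + j772)
|Γ| = 794/1100 = 0.721
VSWR = (1 + |Γ|)/(1 − |Γ|) = 1.72/0.279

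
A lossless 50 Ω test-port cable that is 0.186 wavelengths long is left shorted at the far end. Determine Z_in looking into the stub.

Z_in ≈ +j118 Ω

βl = 2π × 0.186 = 67°
tan(βl) = 2.35
For a shorted stub, Z_in = jZ_0·tan(βl)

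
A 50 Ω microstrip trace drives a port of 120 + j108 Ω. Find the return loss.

Γ = (70 + j108)/(170 + j108), |Γ| = 0.639
RL = −20·log₁₀|Γ| = −20·log₁₀(0.639)

RL ≈ 3.89 dB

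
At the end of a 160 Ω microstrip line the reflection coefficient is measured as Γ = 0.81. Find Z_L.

Z_L ≈ 1520 Ω

Z_L = Z_0·(1 + Γ)/(1 − Γ) = 160·(1.81)/(0.19)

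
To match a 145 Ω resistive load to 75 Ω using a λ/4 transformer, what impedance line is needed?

Z_qwt = √(Z_0·R_L) = √(75 × 145) = √10880

Z_qwt ≈ 104 Ω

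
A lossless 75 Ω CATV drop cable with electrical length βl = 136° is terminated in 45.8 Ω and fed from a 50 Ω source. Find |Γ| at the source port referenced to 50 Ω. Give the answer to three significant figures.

|Γ| ≈ 0.308

tan(βl) = -0.966
Z_in = Z_0·(Z_L + jZ_0·tanβl)/(Z_0 + jZ_L·tanβl) = 65.7 − j33.7 Ω
Γ_s = (Z_in − Z_s)/(Z_in + Z_s) = (15.7 − j33.7)/(116 − j33.7), |Γ_s| = 0.308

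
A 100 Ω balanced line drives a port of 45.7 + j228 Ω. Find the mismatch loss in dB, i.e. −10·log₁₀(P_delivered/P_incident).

mismatch loss ≈ 6.03 dB

Γ = (-54.3 + j228)/(145.7 + j228), |Γ| = 0.866
|Γ|² = 0.75, so P_del/P_inc = 1 − |Γ|² = 0.25
ML = −10·log₁₀(1 − |Γ|²)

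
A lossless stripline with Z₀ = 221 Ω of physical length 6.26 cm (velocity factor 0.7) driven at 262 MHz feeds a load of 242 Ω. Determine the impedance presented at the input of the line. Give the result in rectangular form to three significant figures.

Z_in ≈ 232 − j17.5 Ω

λ = v/f = 0.7·c / 262 MHz = 0.802 m
βl = 2π·l/λ = 2π × 0.0781 = 28.1°
tan(βl) = tan(28.1°) = 0.534
Z_in = Z_0·(Z_L + jZ_0·tanβl)/(Z_0 + jZ_L·tanβl)
     = 221·(242 + j118)/(221 + j129)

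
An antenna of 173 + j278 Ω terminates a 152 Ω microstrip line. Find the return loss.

RL ≈ 3.72 dB

Γ = (21 + j278)/(325 + j278), |Γ| = 0.652
RL = −20·log₁₀|Γ| = −20·log₁₀(0.652)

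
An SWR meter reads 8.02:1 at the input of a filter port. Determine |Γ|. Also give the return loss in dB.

|Γ| ≈ 0.778; return loss ≈ 2.18 dB

|Γ| = (S − 1)/(S + 1) = (8.02 − 1)/(8.02 + 1) = 7.02/9.02
RL = −20·log₁₀|Γ| = −20·log₁₀(0.778)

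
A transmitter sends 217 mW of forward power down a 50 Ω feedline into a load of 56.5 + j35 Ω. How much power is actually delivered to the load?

P_delivered ≈ 195 mW

|Γ| = |(6.5 + j35)/(106.5 + j35)| = 0.318
|Γ|² = 0.101
P_refl = |Γ|²·P_inc = 21.9 mW, P_del = (1 − |Γ|²)·P_inc = 195 mW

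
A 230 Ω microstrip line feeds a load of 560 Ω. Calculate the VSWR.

Γ = (560 − 230)/(560 + 230) = 0.418
VSWR = (1 + 0.418)/(1 − 0.418)

VSWR ≈ 2.43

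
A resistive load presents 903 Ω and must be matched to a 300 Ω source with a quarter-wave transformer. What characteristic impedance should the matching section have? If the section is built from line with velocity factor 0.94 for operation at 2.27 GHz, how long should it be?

Z_qwt = √(Z_0·R_L) = √(300 × 903) = √270900
λ = 0.94·c/f = 0.124 m, so l = λ/4 = 0.0311 m

Z_qwt ≈ 520 Ω; length ≈ 3.11 cm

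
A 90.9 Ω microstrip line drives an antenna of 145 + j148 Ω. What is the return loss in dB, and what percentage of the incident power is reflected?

Γ = (54.1 + j148)/(235.9 + j148), |Γ| = 0.566
RL = −20·log₁₀(0.566) = 4.95 dB
P_refl/P_inc = |Γ|² = 0.32

RL ≈ 4.95 dB; 32% of incident power reflected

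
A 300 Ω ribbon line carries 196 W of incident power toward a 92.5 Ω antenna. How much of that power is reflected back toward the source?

P_reflected ≈ 54.8 W

Γ = (92.5 − 300)/(92.5 + 300) = -0.529
|Γ|² = 0.279
P_refl = |Γ|²·P_inc = 54.8 W, P_del = (1 − |Γ|²)·P_inc = 141 W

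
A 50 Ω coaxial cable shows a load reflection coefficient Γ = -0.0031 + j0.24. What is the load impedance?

Z_L ≈ 44.3 + j22.6 Ω

Z_L = Z_0·(1 + Γ)/(1 − Γ) = 50·(0.997 + j0.24)/(1 − j0.24)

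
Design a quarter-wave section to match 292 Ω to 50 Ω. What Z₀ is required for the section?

Z_qwt ≈ 121 Ω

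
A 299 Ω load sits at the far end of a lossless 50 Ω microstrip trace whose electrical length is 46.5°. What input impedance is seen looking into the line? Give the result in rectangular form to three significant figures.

tan(βl) = tan(46.5°) = 1.05
Z_in = Z_0·(Z_L + jZ_0·tanβl)/(Z_0 + jZ_L·tanβl)
     = 50·(299 + j52.7)/(50 + j315)

Z_in ≈ 15.5 − j45 Ω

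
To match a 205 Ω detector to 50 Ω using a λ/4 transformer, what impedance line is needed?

Z_qwt ≈ 101 Ω

Z_qwt = √(Z_0·R_L) = √(50 × 205) = √10250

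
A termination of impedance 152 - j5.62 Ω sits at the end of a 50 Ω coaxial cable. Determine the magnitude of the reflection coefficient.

Γ = (Z_L − Z_0)/(Z_L + Z_0) = (102 − j5.62)/(202 − j5.62)
|Γ| = 102/202

|Γ| ≈ 0.506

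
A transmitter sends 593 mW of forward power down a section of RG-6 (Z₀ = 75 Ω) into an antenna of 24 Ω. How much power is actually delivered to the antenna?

Γ = (24 − 75)/(24 + 75) = -0.515
|Γ|² = 0.265
P_refl = |Γ|²·P_inc = 157 mW, P_del = (1 − |Γ|²)·P_inc = 436 mW

P_delivered ≈ 436 mW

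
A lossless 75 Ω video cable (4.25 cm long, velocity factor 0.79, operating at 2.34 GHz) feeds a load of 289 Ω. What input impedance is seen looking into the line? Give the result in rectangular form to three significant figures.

λ = v/f = 0.79·c / 2.34 GHz = 0.101 m
βl = 2π·l/λ = 2π × 0.42 = 151°
tan(βl) = tan(151°) = -0.553
Z_in = Z_0·(Z_L + jZ_0·tanβl)/(Z_0 + jZ_L·tanβl)
     = 75·(289 − j41.5)/(75 − j160)

Z_in ≈ 68.1 + j104 Ω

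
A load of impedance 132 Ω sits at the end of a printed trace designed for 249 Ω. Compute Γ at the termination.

Γ = (Z_L − Z_0)/(Z_L + Z_0) = (132 − 249)/(132 + 249) = -117/381

Γ = -0.307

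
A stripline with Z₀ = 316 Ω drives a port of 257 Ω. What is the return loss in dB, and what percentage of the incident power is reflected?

RL ≈ 19.7 dB; 1.06% of incident power reflected

Γ = (257 − 316)/(257 + 316) = -0.103
RL = −20·log₁₀(0.103) = 19.7 dB
P_refl/P_inc = |Γ|² = 0.0106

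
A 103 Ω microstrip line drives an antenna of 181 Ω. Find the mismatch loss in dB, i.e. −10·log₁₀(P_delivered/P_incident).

Γ = (181 − 103)/(181 + 103) = 0.275
|Γ|² = 0.0754, so P_del/P_inc = 1 − |Γ|² = 0.925
ML = −10·log₁₀(1 − |Γ|²)

mismatch loss ≈ 0.341 dB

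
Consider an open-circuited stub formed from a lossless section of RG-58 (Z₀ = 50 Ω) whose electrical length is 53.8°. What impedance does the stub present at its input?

Z_in ≈ −j36.6 Ω

tan(βl) = 1.37
For an open-circuited stub, Z_in = −jZ_0·cot(βl) = −jZ_0/tan(βl)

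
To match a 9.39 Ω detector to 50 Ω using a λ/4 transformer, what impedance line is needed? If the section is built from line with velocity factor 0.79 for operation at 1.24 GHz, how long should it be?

Z_qwt ≈ 21.7 Ω; length ≈ 4.78 cm

Z_qwt = √(Z_0·R_L) = √(50 × 9.39) = √469.5
λ = 0.79·c/f = 0.191 m, so l = λ/4 = 0.0478 m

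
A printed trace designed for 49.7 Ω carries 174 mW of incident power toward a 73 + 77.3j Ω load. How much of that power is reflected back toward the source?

|Γ| = |(23.3 + j77.3)/(122.7 + j77.3)| = 0.557
|Γ|² = 0.31
P_refl = |Γ|²·P_inc = 53.9 mW, P_del = (1 − |Γ|²)·P_inc = 120 mW

P_reflected ≈ 53.9 mW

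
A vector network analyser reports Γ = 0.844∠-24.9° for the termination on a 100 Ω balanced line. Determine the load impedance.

Z_L = Z_0·(1 + Γ)/(1 − Γ) = 100·(1.77 − j0.355)/(0.234 + j0.355)

Z_L ≈ 159 − j392 Ω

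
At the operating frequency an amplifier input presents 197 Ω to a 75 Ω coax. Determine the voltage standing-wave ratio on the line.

Γ = (197 − 75)/(197 + 75) = 0.449
VSWR = (1 + 0.449)/(1 − 0.449)

VSWR ≈ 2.63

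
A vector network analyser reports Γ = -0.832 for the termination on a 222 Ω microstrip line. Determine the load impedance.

Z_L = Z_0·(1 + Γ)/(1 − Γ) = 222·(0.168)/(1.83)

Z_L ≈ 20.4 Ω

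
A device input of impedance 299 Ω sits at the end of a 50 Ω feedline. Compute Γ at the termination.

Γ = 0.713

Γ = (Z_L − Z_0)/(Z_L + Z_0) = (299 − 50)/(299 + 50) = 249/349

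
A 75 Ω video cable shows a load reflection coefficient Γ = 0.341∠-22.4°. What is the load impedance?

Z_L = Z_0·(1 + Γ)/(1 − Γ) = 75·(1.32 − j0.13)/(0.685 + j0.13)

Z_L ≈ 136 − j40.1 Ω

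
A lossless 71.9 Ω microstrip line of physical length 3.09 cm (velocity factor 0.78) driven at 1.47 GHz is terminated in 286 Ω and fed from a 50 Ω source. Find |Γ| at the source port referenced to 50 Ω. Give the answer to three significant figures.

|Γ| ≈ 0.516

λ = v/f = 0.78·c / 1.47 GHz = 0.159 m
βl = 2π·l/λ = 2π × 0.194 = 69.9°
tan(βl) = 2.73
Z_in = Z_0·(Z_L + jZ_0·tanβl)/(Z_0 + jZ_L·tanβl) = 20.3 − j24.5 Ω
Γ_s = (Z_in − Z_s)/(Z_in + Z_s) = (-29.7 − j24.5)/(70.3 − j24.5), |Γ_s| = 0.516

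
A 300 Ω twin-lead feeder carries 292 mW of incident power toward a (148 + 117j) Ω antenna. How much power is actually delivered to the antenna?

P_delivered ≈ 242 mW

|Γ| = |(-152 + j117)/(448 + j117)| = 0.414
|Γ|² = 0.172
P_refl = |Γ|²·P_inc = 50.1 mW, P_del = (1 − |Γ|²)·P_inc = 242 mW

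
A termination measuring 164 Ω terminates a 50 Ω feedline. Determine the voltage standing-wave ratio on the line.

VSWR ≈ 3.28

For a purely resistive load, VSWR = R_L/Z_0 or Z_0/R_L (whichever > 1) = 164/50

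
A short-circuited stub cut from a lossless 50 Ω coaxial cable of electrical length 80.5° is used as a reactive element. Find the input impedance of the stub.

Z_in ≈ +j299 Ω

tan(βl) = 5.98
For a short-circuited stub, Z_in = jZ_0·tan(βl)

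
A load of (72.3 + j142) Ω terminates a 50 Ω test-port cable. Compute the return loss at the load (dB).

Γ = (22.3 + j142)/(122.3 + j142), |Γ| = 0.767
RL = −20·log₁₀|Γ| = −20·log₁₀(0.767)

RL ≈ 2.3 dB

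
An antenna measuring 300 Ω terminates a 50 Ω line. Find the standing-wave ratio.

Γ = (300 − 50)/(300 + 50) = 0.714
VSWR = (1 + 0.714)/(1 − 0.714)

VSWR ≈ 6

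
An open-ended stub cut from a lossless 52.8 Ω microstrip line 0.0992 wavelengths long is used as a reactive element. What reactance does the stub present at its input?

βl = 2π × 0.0992 = 35.7°
tan(βl) = 0.719
For an open-ended stub, Z_in = −jZ_0·cot(βl) = −jZ_0/tan(βl)

X_in ≈ -73.4 Ω (capacitive)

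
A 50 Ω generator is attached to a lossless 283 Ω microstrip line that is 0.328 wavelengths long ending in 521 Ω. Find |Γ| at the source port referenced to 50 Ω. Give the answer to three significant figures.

|Γ| ≈ 0.653

βl = 2π × 0.328 = 118°
tan(βl) = -1.87
Z_in = Z_0·(Z_L + jZ_0·tanβl)/(Z_0 + jZ_L·tanβl) = 182 + j98.2 Ω
Γ_s = (Z_in − Z_s)/(Z_in + Z_s) = (132 + j98.2)/(232 + j98.2), |Γ_s| = 0.653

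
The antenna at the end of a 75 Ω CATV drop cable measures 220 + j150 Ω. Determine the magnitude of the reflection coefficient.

Γ = (Z_L − Z_0)/(Z_L + Z_0) = (145 + j150)/(295 + j150)
|Γ| = 209/331

|Γ| ≈ 0.63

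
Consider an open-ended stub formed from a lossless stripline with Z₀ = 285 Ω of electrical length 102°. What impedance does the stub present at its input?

Z_in ≈ +j60.6 Ω

tan(βl) = -4.7
For an open-ended stub, Z_in = −jZ_0·cot(βl) = −jZ_0/tan(βl)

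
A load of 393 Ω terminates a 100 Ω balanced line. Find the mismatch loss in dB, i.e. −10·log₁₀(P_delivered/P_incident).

mismatch loss ≈ 1.89 dB

Γ = (393 − 100)/(393 + 100) = 0.594
|Γ|² = 0.353, so P_del/P_inc = 1 − |Γ|² = 0.647
ML = −10·log₁₀(1 − |Γ|²)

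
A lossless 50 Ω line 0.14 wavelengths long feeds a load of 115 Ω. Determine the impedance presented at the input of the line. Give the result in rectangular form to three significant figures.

βl = 2π × 0.14 = 50.4°
tan(βl) = tan(50.4°) = 1.21
Z_in = Z_0·(Z_L + jZ_0·tanβl)/(Z_0 + jZ_L·tanβl)
     = 50·(115 + j60.4)/(50 + j139)

Z_in ≈ 32.4 − j29.7 Ω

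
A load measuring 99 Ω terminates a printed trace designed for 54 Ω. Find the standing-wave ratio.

VSWR ≈ 1.83

For a purely resistive load, VSWR = R_L/Z_0 or Z_0/R_L (whichever > 1) = 99/54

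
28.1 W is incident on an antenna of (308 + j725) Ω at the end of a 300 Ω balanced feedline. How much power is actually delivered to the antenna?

|Γ| = |(8 + j725)/(608 + j725)| = 0.766
|Γ|² = 0.587
P_refl = |Γ|²·P_inc = 16.5 W, P_del = (1 − |Γ|²)·P_inc = 11.6 W

P_delivered ≈ 11.6 W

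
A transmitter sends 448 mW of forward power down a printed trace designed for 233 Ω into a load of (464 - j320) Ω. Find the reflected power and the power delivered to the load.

P_reflected ≈ 119 mW; P_delivered ≈ 329 mW

|Γ| = |(231 − j320)/(697 − j320)| = 0.515
|Γ|² = 0.265
P_refl = |Γ|²·P_inc = 119 mW, P_del = (1 − |Γ|²)·P_inc = 329 mW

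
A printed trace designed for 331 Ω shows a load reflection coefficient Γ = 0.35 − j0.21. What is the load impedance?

Z_L = Z_0·(1 + Γ)/(1 − Γ) = 331·(1.35 − j0.21)/(0.65 + j0.21)

Z_L ≈ 591 − j298 Ω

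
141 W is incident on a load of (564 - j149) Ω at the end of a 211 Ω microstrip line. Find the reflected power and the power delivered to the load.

P_reflected ≈ 33.2 W; P_delivered ≈ 108 W

|Γ| = |(353 − j149)/(775 − j149)| = 0.486
|Γ|² = 0.236
P_refl = |Γ|²·P_inc = 33.2 W, P_del = (1 − |Γ|²)·P_inc = 108 W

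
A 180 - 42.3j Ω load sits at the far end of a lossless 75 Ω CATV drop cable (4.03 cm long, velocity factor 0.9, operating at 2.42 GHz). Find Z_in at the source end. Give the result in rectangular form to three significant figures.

λ = v/f = 0.9·c / 2.42 GHz = 0.112 m
βl = 2π·l/λ = 2π × 0.361 = 130°
tan(βl) = tan(130°) = -1.19
Z_in = Z_0·(Z_L + jZ_0·tanβl)/(Z_0 + jZ_L·tanβl)
     = 75·(180 − j132)/(24.7 − j214)

Z_in ≈ 52.6 + j57 Ω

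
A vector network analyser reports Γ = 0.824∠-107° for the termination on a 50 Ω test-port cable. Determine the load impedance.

Z_L ≈ 7.43 − j36.5 Ω

Z_L = Z_0·(1 + Γ)/(1 − Γ) = 50·(0.759 − j0.788)/(1.24 + j0.788)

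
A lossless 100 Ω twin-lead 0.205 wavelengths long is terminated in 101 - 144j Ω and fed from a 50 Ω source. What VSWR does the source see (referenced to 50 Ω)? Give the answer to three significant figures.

βl = 2π × 0.205 = 73.8°
tan(βl) = 3.44
Z_in = Z_0·(Z_L + jZ_0·tanβl)/(Z_0 + jZ_L·tanβl) = 27.3 + j17.7 Ω
Γ_s = (Z_in − Z_s)/(Z_in + Z_s) = (-22.7 + j17.7)/(77.3 + j17.7), |Γ_s| = 0.363
VSWR = (1 + |Γ_s|)/(1 − |Γ_s|)

VSWR ≈ 2.14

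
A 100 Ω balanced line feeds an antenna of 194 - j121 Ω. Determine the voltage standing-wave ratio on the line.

Γ = (Z_L − Z_0)/(Z_L + Z_0) = (94 − j121)/(294 − j121)
|Γ| = 153/318 = 0.482
VSWR = (1 + |Γ|)/(1 − |Γ|) = 1.48/0.518

VSWR ≈ 2.86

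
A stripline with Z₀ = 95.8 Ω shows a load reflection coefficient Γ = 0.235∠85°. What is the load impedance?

Z_L = Z_0·(1 + Γ)/(1 − Γ) = 95.8·(1.02 + j0.234)/(0.98 − j0.234)

Z_L ≈ 89.2 + j44.2 Ω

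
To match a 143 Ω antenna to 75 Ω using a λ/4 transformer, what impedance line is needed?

Z_qwt ≈ 104 Ω

Z_qwt = √(Z_0·R_L) = √(75 × 143) = √10720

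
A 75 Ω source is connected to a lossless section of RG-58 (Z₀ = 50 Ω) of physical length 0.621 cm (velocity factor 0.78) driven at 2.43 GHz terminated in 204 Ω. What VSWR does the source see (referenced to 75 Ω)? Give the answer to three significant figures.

λ = v/f = 0.78·c / 2.43 GHz = 0.0963 m
βl = 2π·l/λ = 2π × 0.0645 = 23.2°
tan(βl) = 0.429
Z_in = Z_0·(Z_L + jZ_0·tanβl)/(Z_0 + jZ_L·tanβl) = 59.5 − j82.6 Ω
Γ_s = (Z_in − Z_s)/(Z_in + Z_s) = (-15.5 − j82.6)/(134 − j82.6), |Γ_s| = 0.533
VSWR = (1 + |Γ_s|)/(1 − |Γ_s|)

VSWR ≈ 3.28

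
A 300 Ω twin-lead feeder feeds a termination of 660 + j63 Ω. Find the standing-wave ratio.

Γ = (Z_L − Z_0)/(Z_L + Z_0) = (360 + j63)/(960 + j63)
|Γ| = 365/962 = 0.38
VSWR = (1 + |Γ|)/(1 − |Γ|) = 1.38/0.62

VSWR ≈ 2.23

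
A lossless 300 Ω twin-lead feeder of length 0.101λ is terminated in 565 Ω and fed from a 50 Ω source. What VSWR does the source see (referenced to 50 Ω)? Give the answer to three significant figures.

VSWR ≈ 8.5

βl = 2π × 0.101 = 36.4°
tan(βl) = 0.736
Z_in = Z_0·(Z_L + jZ_0·tanβl)/(Z_0 + jZ_L·tanβl) = 298 − j192 Ω
Γ_s = (Z_in − Z_s)/(Z_in + Z_s) = (248 − j192)/(348 − j192), |Γ_s| = 0.789
VSWR = (1 + |Γ_s|)/(1 − |Γ_s|)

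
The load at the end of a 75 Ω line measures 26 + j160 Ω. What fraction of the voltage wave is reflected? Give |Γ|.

|Γ| ≈ 0.884

Γ = (Z_L − Z_0)/(Z_L + Z_0) = (-49 + j160)/(101 + j160)
|Γ| = 167/189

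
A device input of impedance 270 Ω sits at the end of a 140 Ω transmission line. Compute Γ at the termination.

Γ = 0.317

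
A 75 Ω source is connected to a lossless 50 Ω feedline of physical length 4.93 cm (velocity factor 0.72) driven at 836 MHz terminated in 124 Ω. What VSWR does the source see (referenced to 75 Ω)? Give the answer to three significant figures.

λ = v/f = 0.72·c / 836 MHz = 0.258 m
βl = 2π·l/λ = 2π × 0.191 = 68.7°
tan(βl) = 2.56
Z_in = Z_0·(Z_L + jZ_0·tanβl)/(Z_0 + jZ_L·tanβl) = 22.7 − j15.9 Ω
Γ_s = (Z_in − Z_s)/(Z_in + Z_s) = (-52.3 − j15.9)/(97.7 − j15.9), |Γ_s| = 0.553
VSWR = (1 + |Γ_s|)/(1 − |Γ_s|)

VSWR ≈ 3.47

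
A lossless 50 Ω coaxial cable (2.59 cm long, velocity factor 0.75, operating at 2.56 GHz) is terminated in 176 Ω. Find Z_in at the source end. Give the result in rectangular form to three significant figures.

Z_in ≈ 15.3 + j13.2 Ω

λ = v/f = 0.75·c / 2.56 GHz = 0.0879 m
βl = 2π·l/λ = 2π × 0.295 = 106°
tan(βl) = tan(106°) = -3.47
Z_in = Z_0·(Z_L + jZ_0·tanβl)/(Z_0 + jZ_L·tanβl)
     = 50·(176 − j173)/(50 − j610)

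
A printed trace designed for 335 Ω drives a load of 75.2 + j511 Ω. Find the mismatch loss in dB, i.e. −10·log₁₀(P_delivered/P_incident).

mismatch loss ≈ 6.3 dB

Γ = (-259.8 + j511)/(410.2 + j511), |Γ| = 0.875
|Γ|² = 0.765, so P_del/P_inc = 1 − |Γ|² = 0.235
ML = −10·log₁₀(1 − |Γ|²)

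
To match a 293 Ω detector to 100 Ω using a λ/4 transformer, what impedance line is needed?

Z_qwt ≈ 171 Ω

Z_qwt = √(Z_0·R_L) = √(100 × 293) = √29300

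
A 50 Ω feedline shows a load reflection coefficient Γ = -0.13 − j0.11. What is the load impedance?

Z_L = Z_0·(1 + Γ)/(1 − Γ) = 50·(0.87 − j0.11)/(1.13 + j0.11)

Z_L ≈ 37.7 − j8.53 Ω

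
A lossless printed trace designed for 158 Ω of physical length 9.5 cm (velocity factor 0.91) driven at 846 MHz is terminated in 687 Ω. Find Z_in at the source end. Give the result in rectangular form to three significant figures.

λ = v/f = 0.91·c / 846 MHz = 0.323 m
βl = 2π·l/λ = 2π × 0.294 = 106°
tan(βl) = tan(106°) = -3.49
Z_in = Z_0·(Z_L + jZ_0·tanβl)/(Z_0 + jZ_L·tanβl)
     = 158·(687 − j552)/(158 − j2400)

Z_in ≈ 39.1 + j42.7 Ω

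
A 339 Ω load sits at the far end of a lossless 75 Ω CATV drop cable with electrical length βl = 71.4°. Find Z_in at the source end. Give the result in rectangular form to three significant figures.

tan(βl) = tan(71.4°) = 2.97
Z_in = Z_0·(Z_L + jZ_0·tanβl)/(Z_0 + jZ_L·tanβl)
     = 75·(339 + j223)/(75 + j1010)

Z_in ≈ 18.4 − j23.9 Ω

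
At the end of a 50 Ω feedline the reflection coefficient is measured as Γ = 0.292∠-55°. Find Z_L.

Z_L = Z_0·(1 + Γ)/(1 − Γ) = 50·(1.17 − j0.239)/(0.833 + j0.239)

Z_L ≈ 61 − j31.9 Ω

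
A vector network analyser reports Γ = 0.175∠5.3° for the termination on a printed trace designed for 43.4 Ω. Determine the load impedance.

Z_L ≈ 61.7 + j2.06 Ω

Z_L = Z_0·(1 + Γ)/(1 − Γ) = 43.4·(1.17 + j0.0162)/(0.826 − j0.0162)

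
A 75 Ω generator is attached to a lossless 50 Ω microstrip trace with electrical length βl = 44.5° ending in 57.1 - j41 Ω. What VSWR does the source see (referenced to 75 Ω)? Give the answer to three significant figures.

VSWR ≈ 3.09

tan(βl) = 0.983
Z_in = Z_0·(Z_L + jZ_0·tanβl)/(Z_0 + jZ_L·tanβl) = 24.8 − j10.9 Ω
Γ_s = (Z_in − Z_s)/(Z_in + Z_s) = (-50.2 − j10.9)/(99.8 − j10.9), |Γ_s| = 0.511
VSWR = (1 + |Γ_s|)/(1 − |Γ_s|)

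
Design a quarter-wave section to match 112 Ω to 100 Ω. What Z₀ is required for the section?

Z_qwt ≈ 106 Ω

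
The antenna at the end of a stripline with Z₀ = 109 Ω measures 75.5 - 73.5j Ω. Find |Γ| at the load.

Γ = (Z_L − Z_0)/(Z_L + Z_0) = (-33.5 − j73.5)/(184.5 − j73.5)
|Γ| = 80.8/199

|Γ| ≈ 0.407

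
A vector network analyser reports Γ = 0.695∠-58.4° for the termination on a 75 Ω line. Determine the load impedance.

Z_L ≈ 51.4 − j118 Ω

Z_L = Z_0·(1 + Γ)/(1 − Γ) = 75·(1.36 − j0.592)/(0.636 + j0.592)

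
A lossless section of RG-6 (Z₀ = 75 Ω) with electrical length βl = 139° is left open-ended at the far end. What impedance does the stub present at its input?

tan(βl) = -0.869
For an open-ended stub, Z_in = −jZ_0·cot(βl) = −jZ_0/tan(βl)

Z_in ≈ +j86.3 Ω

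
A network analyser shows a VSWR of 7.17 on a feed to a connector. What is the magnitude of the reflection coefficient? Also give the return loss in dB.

|Γ| ≈ 0.755; return loss ≈ 2.44 dB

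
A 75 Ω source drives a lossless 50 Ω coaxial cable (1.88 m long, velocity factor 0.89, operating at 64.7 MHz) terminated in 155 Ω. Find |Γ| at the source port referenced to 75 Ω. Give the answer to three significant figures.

|Γ| ≈ 0.392

λ = v/f = 0.89·c / 64.7 MHz = 4.13 m
βl = 2π·l/λ = 2π × 0.456 = 164°
tan(βl) = -0.287
Z_in = Z_0·(Z_L + jZ_0·tanβl)/(Z_0 + jZ_L·tanβl) = 93.7 + j69 Ω
Γ_s = (Z_in − Z_s)/(Z_in + Z_s) = (18.7 + j69)/(169 + j69), |Γ_s| = 0.392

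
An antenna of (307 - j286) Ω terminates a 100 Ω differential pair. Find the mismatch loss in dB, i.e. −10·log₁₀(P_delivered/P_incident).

Γ = (207 − j286)/(407 − j286), |Γ| = 0.71
|Γ|² = 0.504, so P_del/P_inc = 1 − |Γ|² = 0.496
ML = −10·log₁₀(1 − |Γ|²)

mismatch loss ≈ 3.04 dB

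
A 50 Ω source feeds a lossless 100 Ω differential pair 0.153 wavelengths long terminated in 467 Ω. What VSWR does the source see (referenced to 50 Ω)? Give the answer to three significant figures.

VSWR ≈ 4.74

βl = 2π × 0.153 = 55.1°
tan(βl) = 1.43
Z_in = Z_0·(Z_L + jZ_0·tanβl)/(Z_0 + jZ_L·tanβl) = 31.2 − j65.2 Ω
Γ_s = (Z_in − Z_s)/(Z_in + Z_s) = (-18.8 − j65.2)/(81.2 − j65.2), |Γ_s| = 0.652
VSWR = (1 + |Γ_s|)/(1 − |Γ_s|)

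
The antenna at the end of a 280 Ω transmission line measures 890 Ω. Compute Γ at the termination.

Γ = (Z_L − Z_0)/(Z_L + Z_0) = (890 − 280)/(890 + 280) = 610/1170

Γ = 0.521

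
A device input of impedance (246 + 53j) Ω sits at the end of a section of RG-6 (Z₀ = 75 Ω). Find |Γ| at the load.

Γ = (Z_L − Z_0)/(Z_L + Z_0) = (171 + j53)/(321 + j53)
|Γ| = 179/325

|Γ| ≈ 0.55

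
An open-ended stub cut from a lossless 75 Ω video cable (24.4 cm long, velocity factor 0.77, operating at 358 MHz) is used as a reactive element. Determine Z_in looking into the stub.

Z_in ≈ +j78 Ω

λ = v/f = 0.77·c / 358 MHz = 0.645 m
βl = 2π·l/λ = 2π × 0.378 = 136°
tan(βl) = -0.961
For an open-ended stub, Z_in = −jZ_0·cot(βl) = −jZ_0/tan(βl)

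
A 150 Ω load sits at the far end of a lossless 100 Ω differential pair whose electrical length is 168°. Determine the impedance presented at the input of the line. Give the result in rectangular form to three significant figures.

tan(βl) = tan(168°) = -0.213
Z_in = Z_0·(Z_L + jZ_0·tanβl)/(Z_0 + jZ_L·tanβl)
     = 100·(150 − j21.3)/(100 − j31.9)

Z_in ≈ 142 + j24.1 Ω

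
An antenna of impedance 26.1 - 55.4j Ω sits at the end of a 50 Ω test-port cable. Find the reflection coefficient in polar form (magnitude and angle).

Γ ≈ 0.641 ∠ -77.3°

Γ = (Z_L − Z_0)/(Z_L + Z_0) = (-23.9 − j55.4)/(76.1 − j55.4)
|Γ| = 60.3/94.1 = 0.641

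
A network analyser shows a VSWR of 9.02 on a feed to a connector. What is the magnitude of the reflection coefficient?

|Γ| ≈ 0.8

|Γ| = (S − 1)/(S + 1) = (9.02 − 1)/(9.02 + 1) = 8.02/10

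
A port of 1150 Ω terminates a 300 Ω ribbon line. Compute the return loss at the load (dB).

Γ = (1150 − 300)/(1150 + 300) = 0.586
RL = −20·log₁₀|Γ| = −20·log₁₀(0.586)

RL ≈ 4.64 dB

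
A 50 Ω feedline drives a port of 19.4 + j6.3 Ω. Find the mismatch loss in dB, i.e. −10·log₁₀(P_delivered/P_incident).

Γ = (-30.6 + j6.3)/(69.4 + j6.3), |Γ| = 0.448
|Γ|² = 0.201, so P_del/P_inc = 1 − |Γ|² = 0.799
ML = −10·log₁₀(1 − |Γ|²)

mismatch loss ≈ 0.975 dB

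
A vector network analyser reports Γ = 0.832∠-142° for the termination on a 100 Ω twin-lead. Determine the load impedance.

Z_L ≈ 10.2 − j34.1 Ω

Z_L = Z_0·(1 + Γ)/(1 − Γ) = 100·(0.344 − j0.512)/(1.66 + j0.512)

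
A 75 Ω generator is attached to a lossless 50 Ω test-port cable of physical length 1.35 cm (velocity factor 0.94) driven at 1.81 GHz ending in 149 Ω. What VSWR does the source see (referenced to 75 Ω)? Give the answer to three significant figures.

λ = v/f = 0.94·c / 1.81 GHz = 0.156 m
βl = 2π·l/λ = 2π × 0.0866 = 31.2°
tan(βl) = 0.605
Z_in = Z_0·(Z_L + jZ_0·tanβl)/(Z_0 + jZ_L·tanβl) = 47.8 − j56.1 Ω
Γ_s = (Z_in − Z_s)/(Z_in + Z_s) = (-27.2 − j56.1)/(123 − j56.1), |Γ_s| = 0.461
VSWR = (1 + |Γ_s|)/(1 − |Γ_s|)

VSWR ≈ 2.71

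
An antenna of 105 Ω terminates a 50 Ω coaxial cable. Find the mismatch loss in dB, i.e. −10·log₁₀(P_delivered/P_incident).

mismatch loss ≈ 0.584 dB

Γ = (105 − 50)/(105 + 50) = 0.355
|Γ|² = 0.126, so P_del/P_inc = 1 − |Γ|² = 0.874
ML = −10·log₁₀(1 − |Γ|²)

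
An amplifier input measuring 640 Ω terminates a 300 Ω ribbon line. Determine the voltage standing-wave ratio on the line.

Γ = (640 − 300)/(640 + 300) = 0.362
VSWR = (1 + 0.362)/(1 − 0.362)

VSWR ≈ 2.13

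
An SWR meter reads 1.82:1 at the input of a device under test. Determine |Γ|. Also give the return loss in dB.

|Γ| = (S − 1)/(S + 1) = (1.82 − 1)/(1.82 + 1) = 0.82/2.82
RL = −20·log₁₀|Γ| = −20·log₁₀(0.291)

|Γ| ≈ 0.291; return loss ≈ 10.7 dB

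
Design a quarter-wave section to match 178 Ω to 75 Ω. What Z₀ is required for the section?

Z_qwt = √(Z_0·R_L) = √(75 × 178) = √13350

Z_qwt ≈ 116 Ω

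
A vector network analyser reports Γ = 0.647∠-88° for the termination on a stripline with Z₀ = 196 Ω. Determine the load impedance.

Z_L = Z_0·(1 + Γ)/(1 − Γ) = 196·(1.02 − j0.647)/(0.977 + j0.647)

Z_L ≈ 83 − j185 Ω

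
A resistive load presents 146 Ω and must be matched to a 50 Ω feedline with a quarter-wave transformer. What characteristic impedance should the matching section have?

Z_qwt ≈ 85.4 Ω

Z_qwt = √(Z_0·R_L) = √(50 × 146) = √7300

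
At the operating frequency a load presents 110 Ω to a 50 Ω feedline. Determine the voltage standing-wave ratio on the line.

Γ = (110 − 50)/(110 + 50) = 0.375
VSWR = (1 + 0.375)/(1 − 0.375)

VSWR ≈ 2.2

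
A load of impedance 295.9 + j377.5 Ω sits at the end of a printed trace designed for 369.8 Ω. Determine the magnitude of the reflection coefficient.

Γ = (Z_L − Z_0)/(Z_L + Z_0) = (-73.9 + j377.5)/(665.7 + j377.5)
|Γ| = 385/765

|Γ| ≈ 0.503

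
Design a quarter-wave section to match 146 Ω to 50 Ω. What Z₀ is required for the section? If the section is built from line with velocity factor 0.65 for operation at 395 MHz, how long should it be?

Z_qwt ≈ 85.4 Ω; length ≈ 12.3 cm

Z_qwt = √(Z_0·R_L) = √(50 × 146) = √7300
λ = 0.65·c/f = 0.494 m, so l = λ/4 = 0.123 m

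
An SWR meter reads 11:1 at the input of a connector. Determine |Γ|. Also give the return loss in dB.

|Γ| ≈ 0.833; return loss ≈ 1.58 dB

|Γ| = (S − 1)/(S + 1) = (11 − 1)/(11 + 1) = 10/12
RL = −20·log₁₀|Γ| = −20·log₁₀(0.833)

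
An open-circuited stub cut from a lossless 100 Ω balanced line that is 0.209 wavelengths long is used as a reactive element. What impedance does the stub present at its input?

Z_in ≈ −j26.3 Ω

βl = 2π × 0.209 = 75.2°
tan(βl) = 3.8
For an open-circuited stub, Z_in = −jZ_0·cot(βl) = −jZ_0/tan(βl)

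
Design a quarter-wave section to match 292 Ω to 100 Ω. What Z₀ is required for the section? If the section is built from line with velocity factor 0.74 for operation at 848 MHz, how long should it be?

Z_qwt ≈ 171 Ω; length ≈ 6.54 cm

Z_qwt = √(Z_0·R_L) = √(100 × 292) = √29200
λ = 0.74·c/f = 0.262 m, so l = λ/4 = 0.0654 m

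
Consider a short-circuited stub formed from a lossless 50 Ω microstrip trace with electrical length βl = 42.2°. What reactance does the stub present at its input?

X_in ≈ 45.3 Ω (inductive)

tan(βl) = 0.907
For a short-circuited stub, Z_in = jZ_0·tan(βl)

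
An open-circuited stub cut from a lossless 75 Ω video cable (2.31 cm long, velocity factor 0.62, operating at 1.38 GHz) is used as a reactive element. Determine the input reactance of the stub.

λ = v/f = 0.62·c / 1.38 GHz = 0.135 m
βl = 2π·l/λ = 2π × 0.171 = 61.7°
tan(βl) = 1.86
For an open-circuited stub, Z_in = −jZ_0·cot(βl) = −jZ_0/tan(βl)

X_in ≈ -40.4 Ω (capacitive)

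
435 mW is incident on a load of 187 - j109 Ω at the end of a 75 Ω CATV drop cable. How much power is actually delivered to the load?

P_delivered ≈ 303 mW

|Γ| = |(112 − j109)/(262 − j109)| = 0.551
|Γ|² = 0.303
P_refl = |Γ|²·P_inc = 132 mW, P_del = (1 − |Γ|²)·P_inc = 303 mW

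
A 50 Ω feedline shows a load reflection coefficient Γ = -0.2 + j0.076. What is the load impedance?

Z_L ≈ 33 + j5.26 Ω

Z_L = Z_0·(1 + Γ)/(1 − Γ) = 50·(0.8 + j0.076)/(1.2 − j0.076)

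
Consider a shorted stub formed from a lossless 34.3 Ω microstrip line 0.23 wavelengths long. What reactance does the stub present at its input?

X_in ≈ 272 Ω (inductive)

βl = 2π × 0.23 = 82.8°
tan(βl) = 7.92
For a shorted stub, Z_in = jZ_0·tan(βl)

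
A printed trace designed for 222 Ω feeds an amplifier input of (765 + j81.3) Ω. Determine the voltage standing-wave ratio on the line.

Γ = (Z_L − Z_0)/(Z_L + Z_0) = (543 + j81.3)/(987 + j81.3)
|Γ| = 549/990 = 0.554
VSWR = (1 + |Γ|)/(1 − |Γ|) = 1.55/0.446

VSWR ≈ 3.49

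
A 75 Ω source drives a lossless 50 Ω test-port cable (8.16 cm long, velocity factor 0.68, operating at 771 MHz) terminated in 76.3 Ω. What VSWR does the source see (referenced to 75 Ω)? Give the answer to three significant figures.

VSWR ≈ 2.17

λ = v/f = 0.68·c / 771 MHz = 0.265 m
βl = 2π·l/λ = 2π × 0.308 = 111°
tan(βl) = -2.6
Z_in = Z_0·(Z_L + jZ_0·tanβl)/(Z_0 + jZ_L·tanβl) = 35.4 + j10.3 Ω
Γ_s = (Z_in − Z_s)/(Z_in + Z_s) = (-39.6 + j10.3)/(110 + j10.3), |Γ_s| = 0.37
VSWR = (1 + |Γ_s|)/(1 − |Γ_s|)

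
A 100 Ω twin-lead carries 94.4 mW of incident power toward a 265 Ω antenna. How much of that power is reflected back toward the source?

Γ = (265 − 100)/(265 + 100) = 0.452
|Γ|² = 0.204
P_refl = |Γ|²·P_inc = 19.3 mW, P_del = (1 − |Γ|²)·P_inc = 75.1 mW

P_reflected ≈ 19.3 mW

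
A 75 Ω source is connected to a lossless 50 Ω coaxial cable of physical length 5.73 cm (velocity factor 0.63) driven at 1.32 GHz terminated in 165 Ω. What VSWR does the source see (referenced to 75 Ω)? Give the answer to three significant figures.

λ = v/f = 0.63·c / 1.32 GHz = 0.143 m
βl = 2π·l/λ = 2π × 0.4 = 144°
tan(βl) = -0.725
Z_in = Z_0·(Z_L + jZ_0·tanβl)/(Z_0 + jZ_L·tanβl) = 37.5 + j53.3 Ω
Γ_s = (Z_in − Z_s)/(Z_in + Z_s) = (-37.5 + j53.3)/(112 + j53.3), |Γ_s| = 0.524
VSWR = (1 + |Γ_s|)/(1 − |Γ_s|)

VSWR ≈ 3.2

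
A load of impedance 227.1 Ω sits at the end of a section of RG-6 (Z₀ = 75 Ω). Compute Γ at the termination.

Γ = (Z_L − Z_0)/(Z_L + Z_0) = (227.1 − 75)/(227.1 + 75) = 152.1/302.1

Γ = 0.503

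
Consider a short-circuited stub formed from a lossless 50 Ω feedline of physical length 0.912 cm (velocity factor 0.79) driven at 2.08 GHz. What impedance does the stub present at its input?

Z_in ≈ +j27.5 Ω

λ = v/f = 0.79·c / 2.08 GHz = 0.114 m
βl = 2π·l/λ = 2π × 0.08 = 28.8°
tan(βl) = 0.55
For a short-circuited stub, Z_in = jZ_0·tan(βl)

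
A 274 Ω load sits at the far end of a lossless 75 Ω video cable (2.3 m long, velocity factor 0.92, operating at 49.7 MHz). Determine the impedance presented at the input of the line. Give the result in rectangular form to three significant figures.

Z_in ≈ 64.4 + j95.9 Ω

λ = v/f = 0.92·c / 49.7 MHz = 5.55 m
βl = 2π·l/λ = 2π × 0.414 = 149°
tan(βl) = tan(149°) = -0.598
Z_in = Z_0·(Z_L + jZ_0·tanβl)/(Z_0 + jZ_L·tanβl)
     = 75·(274 − j44.9)/(75 − j164)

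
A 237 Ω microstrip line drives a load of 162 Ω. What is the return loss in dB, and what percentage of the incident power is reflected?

RL ≈ 14.5 dB; 3.53% of incident power reflected

Γ = (162 − 237)/(162 + 237) = -0.188
RL = −20·log₁₀(0.188) = 14.5 dB
P_refl/P_inc = |Γ|² = 0.0353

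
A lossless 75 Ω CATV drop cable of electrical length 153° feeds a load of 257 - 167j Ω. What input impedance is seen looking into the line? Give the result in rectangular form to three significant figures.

Z_in ≈ 106 + j155 Ω

tan(βl) = tan(153°) = -0.51
Z_in = Z_0·(Z_L + jZ_0·tanβl)/(Z_0 + jZ_L·tanβl)
     = 75·(257 − j205)/(-10.1 − j131)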